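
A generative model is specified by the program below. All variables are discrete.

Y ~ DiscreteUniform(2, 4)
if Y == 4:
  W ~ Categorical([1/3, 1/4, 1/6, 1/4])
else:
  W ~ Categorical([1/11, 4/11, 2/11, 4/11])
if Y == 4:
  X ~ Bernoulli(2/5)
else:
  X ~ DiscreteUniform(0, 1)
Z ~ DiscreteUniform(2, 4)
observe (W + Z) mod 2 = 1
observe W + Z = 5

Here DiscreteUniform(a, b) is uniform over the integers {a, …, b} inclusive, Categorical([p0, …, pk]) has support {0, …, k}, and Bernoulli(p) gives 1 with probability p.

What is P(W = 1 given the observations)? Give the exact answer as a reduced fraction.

Enumerate traces; 18 have nonzero weight after conditioning:
  (Y=2, W=1, X=0, Z=4) weight 2/99
  (Y=2, W=1, X=1, Z=4) weight 2/99
  (Y=2, W=2, X=0, Z=3) weight 1/99
  (Y=2, W=2, X=1, Z=3) weight 1/99
  (Y=2, W=3, X=0, Z=2) weight 2/99
  (Y=2, W=3, X=1, Z=2) weight 2/99
  (Y=3, W=1, X=0, Z=4) weight 2/99
  (Y=3, W=1, X=1, Z=4) weight 2/99
  … 10 more
Group by W:
  weight(W=1) = 43/396
  weight(W=2) = 35/594
  weight(W=3) = 43/396
Total weight = 43/396 + 35/594 + 43/396 = 82/297
P(W=1 | obs) = 43/396 / 82/297 = 129/328
P(W=2 | obs) = 35/594 / 82/297 = 35/164
P(W=3 | obs) = 43/396 / 82/297 = 129/328

P(W = 1 | obs) = 129/328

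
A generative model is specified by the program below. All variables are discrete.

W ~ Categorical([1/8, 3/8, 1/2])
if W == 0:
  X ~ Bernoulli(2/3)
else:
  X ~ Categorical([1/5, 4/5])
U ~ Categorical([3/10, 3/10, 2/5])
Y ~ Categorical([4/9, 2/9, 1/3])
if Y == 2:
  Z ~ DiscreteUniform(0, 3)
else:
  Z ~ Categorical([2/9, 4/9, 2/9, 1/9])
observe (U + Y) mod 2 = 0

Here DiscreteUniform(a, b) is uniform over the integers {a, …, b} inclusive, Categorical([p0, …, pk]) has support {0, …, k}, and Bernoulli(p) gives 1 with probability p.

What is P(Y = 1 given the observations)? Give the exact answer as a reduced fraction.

Enumerate traces; 120 have nonzero weight after conditioning:
  (W=0, X=0, U=0, Y=0, Z=0) weight 1/810
  (W=0, X=0, U=0, Y=0, Z=1) weight 1/405
  (W=0, X=0, U=0, Y=0, Z=2) weight 1/810
  (W=0, X=0, U=0, Y=0, Z=3) weight 1/1620
  (W=0, X=0, U=0, Y=2, Z=0) weight 1/960
  (W=0, X=0, U=0, Y=2, Z=1) weight 1/960
  (W=0, X=0, U=0, Y=2, Z=2) weight 1/960
  (W=0, X=0, U=0, Y=2, Z=3) weight 1/960
  (W=0, X=0, U=1, Y=1, Z=0) weight 1/1620
  … 111 more
Group by Y:
  weight(Y=0) = 14/45
  weight(Y=1) = 1/15
  weight(Y=2) = 7/30
Total weight = 14/45 + 1/15 + 7/30 = 11/18
P(Y=0 | obs) = 14/45 / 11/18 = 28/55
P(Y=1 | obs) = 1/15 / 11/18 = 6/55
P(Y=2 | obs) = 7/30 / 11/18 = 21/55

P(Y = 1 | obs) = 6/55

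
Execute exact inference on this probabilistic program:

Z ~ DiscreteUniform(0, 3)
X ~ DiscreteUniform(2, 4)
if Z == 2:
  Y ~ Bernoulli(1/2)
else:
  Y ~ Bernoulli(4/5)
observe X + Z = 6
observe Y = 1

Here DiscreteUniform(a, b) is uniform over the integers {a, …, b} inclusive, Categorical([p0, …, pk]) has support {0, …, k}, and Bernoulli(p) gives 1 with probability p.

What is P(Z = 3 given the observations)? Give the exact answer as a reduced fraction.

P(Z = 3 | obs) = 8/13

Enumerate traces; 2 have nonzero weight after conditioning:
  (Z=2, X=4, Y=1) weight 1/24
  (Z=3, X=3, Y=1) weight 1/15
Group by Z:
  weight(Z=2) = 1/24
  weight(Z=3) = 1/15
Total weight = 1/24 + 1/15 = 13/120
P(Z=2 | obs) = 1/24 / 13/120 = 5/13
P(Z=3 | obs) = 1/15 / 13/120 = 8/13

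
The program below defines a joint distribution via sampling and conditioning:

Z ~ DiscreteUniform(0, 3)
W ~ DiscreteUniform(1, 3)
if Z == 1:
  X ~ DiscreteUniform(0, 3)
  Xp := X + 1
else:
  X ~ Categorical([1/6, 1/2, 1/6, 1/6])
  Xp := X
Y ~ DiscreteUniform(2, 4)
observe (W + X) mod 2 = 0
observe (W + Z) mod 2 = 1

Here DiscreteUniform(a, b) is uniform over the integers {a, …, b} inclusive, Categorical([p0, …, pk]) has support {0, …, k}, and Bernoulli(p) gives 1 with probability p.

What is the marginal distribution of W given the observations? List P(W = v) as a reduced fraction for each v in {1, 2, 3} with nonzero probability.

P(W=1) = 8/21, P(W=2) = 5/21, P(W=3) = 8/21

Enumerate traces; 36 have nonzero weight after conditioning:
  (Z=0, W=1, X=1, Y=2) weight 1/72
  (Z=0, W=1, X=1, Y=3) weight 1/72
  (Z=0, W=1, X=1, Y=4) weight 1/72
  (Z=0, W=1, X=3, Y=2) weight 1/216
  (Z=0, W=1, X=3, Y=3) weight 1/216
  (Z=0, W=1, X=3, Y=4) weight 1/216
  (Z=0, W=3, X=1, Y=2) weight 1/72
  (Z=0, W=3, X=1, Y=3) weight 1/72
  (Z=1, W=2, X=0, Y=2) weight 1/144
  … 27 more
Group by W:
  weight(W=1) = 1/9
  weight(W=2) = 5/72
  weight(W=3) = 1/9
Total weight = 1/9 + 5/72 + 1/9 = 7/24
P(W=1 | obs) = 1/9 / 7/24 = 8/21
P(W=2 | obs) = 5/72 / 7/24 = 5/21
P(W=3 | obs) = 1/9 / 7/24 = 8/21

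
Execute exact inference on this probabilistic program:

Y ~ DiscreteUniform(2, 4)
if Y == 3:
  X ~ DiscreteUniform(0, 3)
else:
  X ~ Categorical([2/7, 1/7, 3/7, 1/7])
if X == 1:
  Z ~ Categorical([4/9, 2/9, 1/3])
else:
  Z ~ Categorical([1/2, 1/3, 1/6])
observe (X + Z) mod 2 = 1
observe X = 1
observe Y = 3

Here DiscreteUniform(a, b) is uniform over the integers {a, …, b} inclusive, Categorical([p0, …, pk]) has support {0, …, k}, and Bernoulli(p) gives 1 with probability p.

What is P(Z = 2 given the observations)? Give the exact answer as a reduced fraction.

P(Z = 2 | obs) = 3/7

Enumerate traces; 2 have nonzero weight after conditioning:
  (Y=3, X=1, Z=0) weight 1/27
  (Y=3, X=1, Z=2) weight 1/36
Group by Z:
  weight(Z=0) = 1/27
  weight(Z=2) = 1/36
Total weight = 1/27 + 1/36 = 7/108
P(Z=0 | obs) = 1/27 / 7/108 = 4/7
P(Z=2 | obs) = 1/36 / 7/108 = 3/7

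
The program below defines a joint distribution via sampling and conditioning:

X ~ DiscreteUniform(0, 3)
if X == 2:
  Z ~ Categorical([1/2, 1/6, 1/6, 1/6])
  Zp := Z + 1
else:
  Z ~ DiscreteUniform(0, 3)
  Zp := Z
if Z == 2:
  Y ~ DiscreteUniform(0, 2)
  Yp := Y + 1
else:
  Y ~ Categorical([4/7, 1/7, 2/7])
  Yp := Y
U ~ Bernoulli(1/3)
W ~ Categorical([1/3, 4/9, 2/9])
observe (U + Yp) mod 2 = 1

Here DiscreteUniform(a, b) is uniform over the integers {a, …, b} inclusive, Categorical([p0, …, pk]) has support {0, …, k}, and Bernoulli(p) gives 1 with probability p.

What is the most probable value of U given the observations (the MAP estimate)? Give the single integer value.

Enumerate traces; 144 have nonzero weight after conditioning:
  (X=0, Z=0, Y=0, U=1, W=0) weight 1/252
  (X=0, Z=0, Y=0, U=1, W=1) weight 1/189
  (X=0, Z=0, Y=0, U=1, W=2) weight 1/378
  (X=0, Z=0, Y=1, U=0, W=0) weight 1/504
  (X=0, Z=0, Y=1, U=0, W=1) weight 1/378
  (X=0, Z=0, Y=1, U=0, W=2) weight 1/756
  (X=0, Z=0, Y=2, U=1, W=0) weight 1/504
  (X=0, Z=0, Y=2, U=1, W=1) weight 1/378
  … 136 more
Group by U:
  weight(U=0) = 265/1512
  weight(U=1) = 743/3024
Total weight = 265/1512 + 743/3024 = 1273/3024
P(U=0 | obs) = 265/1512 / 1273/3024 = 530/1273
P(U=1 | obs) = 743/3024 / 1273/3024 = 743/1273
argmax = 1

argmax_v P(U = v | obs) = 1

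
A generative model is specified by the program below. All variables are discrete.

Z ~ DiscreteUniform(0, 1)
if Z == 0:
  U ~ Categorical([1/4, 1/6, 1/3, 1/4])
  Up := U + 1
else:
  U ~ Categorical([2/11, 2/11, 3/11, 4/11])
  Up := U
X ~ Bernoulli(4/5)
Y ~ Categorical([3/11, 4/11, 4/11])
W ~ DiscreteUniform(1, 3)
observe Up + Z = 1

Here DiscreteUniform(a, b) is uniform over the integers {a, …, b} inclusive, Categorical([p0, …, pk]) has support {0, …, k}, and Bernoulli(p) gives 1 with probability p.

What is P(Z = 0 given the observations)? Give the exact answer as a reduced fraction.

Enumerate traces; 36 have nonzero weight after conditioning:
  (Z=0, U=0, X=0, Y=0, W=1) weight 1/440
  (Z=0, U=0, X=0, Y=0, W=2) weight 1/440
  (Z=0, U=0, X=0, Y=0, W=3) weight 1/440
  (Z=0, U=0, X=0, Y=1, W=1) weight 1/330
  (Z=0, U=0, X=0, Y=1, W=2) weight 1/330
  (Z=0, U=0, X=0, Y=1, W=3) weight 1/330
  (Z=0, U=0, X=0, Y=2, W=1) weight 1/330
  (Z=0, U=0, X=0, Y=2, W=2) weight 1/330
  (Z=1, U=0, X=0, Y=0, W=1) weight 1/605
  … 27 more
Group by Z:
  weight(Z=0) = 1/8
  weight(Z=1) = 1/11
Total weight = 1/8 + 1/11 = 19/88
P(Z=0 | obs) = 1/8 / 19/88 = 11/19
P(Z=1 | obs) = 1/11 / 19/88 = 8/19

P(Z = 0 | obs) = 11/19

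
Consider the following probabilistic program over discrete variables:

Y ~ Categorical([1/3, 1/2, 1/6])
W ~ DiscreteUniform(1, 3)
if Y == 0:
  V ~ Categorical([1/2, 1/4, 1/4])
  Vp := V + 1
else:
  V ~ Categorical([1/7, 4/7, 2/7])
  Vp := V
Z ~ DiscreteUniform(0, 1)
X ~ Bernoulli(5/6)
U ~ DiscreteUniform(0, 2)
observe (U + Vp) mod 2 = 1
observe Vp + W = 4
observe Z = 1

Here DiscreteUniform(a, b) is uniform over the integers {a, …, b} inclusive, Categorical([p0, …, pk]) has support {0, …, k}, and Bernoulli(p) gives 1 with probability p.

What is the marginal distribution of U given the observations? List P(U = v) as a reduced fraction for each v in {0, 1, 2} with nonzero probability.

Enumerate traces; 22 have nonzero weight after conditioning:
  (Y=0, W=1, V=2, Z=1, X=0, U=0) weight 1/1296
  (Y=0, W=1, V=2, Z=1, X=0, U=2) weight 1/1296
  (Y=0, W=1, V=2, Z=1, X=1, U=0) weight 5/1296
  (Y=0, W=1, V=2, Z=1, X=1, U=2) weight 5/1296
  (Y=0, W=2, V=1, Z=1, X=0, U=1) weight 1/1296
  (Y=0, W=2, V=1, Z=1, X=1, U=1) weight 5/1296
  (Y=0, W=3, V=0, Z=1, X=0, U=0) weight 1/648
  (Y=0, W=3, V=0, Z=1, X=0, U=2) weight 1/648
  … 14 more
Group by U:
  weight(U=0) = 53/1512
  weight(U=1) = 23/1512
  weight(U=2) = 53/1512
Total weight = 53/1512 + 23/1512 + 53/1512 = 43/504
P(U=0 | obs) = 53/1512 / 43/504 = 53/129
P(U=1 | obs) = 23/1512 / 43/504 = 23/129
P(U=2 | obs) = 53/1512 / 43/504 = 53/129

P(U=0) = 53/129, P(U=1) = 23/129, P(U=2) = 53/129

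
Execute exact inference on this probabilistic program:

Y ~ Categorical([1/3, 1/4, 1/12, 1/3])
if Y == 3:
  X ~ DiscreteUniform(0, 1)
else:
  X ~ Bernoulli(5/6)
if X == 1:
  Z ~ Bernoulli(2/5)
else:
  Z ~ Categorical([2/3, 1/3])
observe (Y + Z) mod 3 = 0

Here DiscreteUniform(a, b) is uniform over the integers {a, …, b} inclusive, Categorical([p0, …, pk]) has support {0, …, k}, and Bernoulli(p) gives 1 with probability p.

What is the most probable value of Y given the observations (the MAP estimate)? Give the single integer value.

Enumerate traces; 6 have nonzero weight after conditioning:
  (Y=0, X=0, Z=0) weight 1/27
  (Y=0, X=1, Z=0) weight 1/6
  (Y=2, X=0, Z=1) weight 1/216
  (Y=2, X=1, Z=1) weight 1/36
  (Y=3, X=0, Z=0) weight 1/9
  (Y=3, X=1, Z=0) weight 1/10
Group by Y:
  weight(Y=0) = 11/54
  weight(Y=2) = 7/216
  weight(Y=3) = 19/90
Total weight = 11/54 + 7/216 + 19/90 = 161/360
P(Y=0 | obs) = 11/54 / 161/360 = 220/483
P(Y=2 | obs) = 7/216 / 161/360 = 5/69
P(Y=3 | obs) = 19/90 / 161/360 = 76/161
argmax = 3

argmax_v P(Y = v | obs) = 3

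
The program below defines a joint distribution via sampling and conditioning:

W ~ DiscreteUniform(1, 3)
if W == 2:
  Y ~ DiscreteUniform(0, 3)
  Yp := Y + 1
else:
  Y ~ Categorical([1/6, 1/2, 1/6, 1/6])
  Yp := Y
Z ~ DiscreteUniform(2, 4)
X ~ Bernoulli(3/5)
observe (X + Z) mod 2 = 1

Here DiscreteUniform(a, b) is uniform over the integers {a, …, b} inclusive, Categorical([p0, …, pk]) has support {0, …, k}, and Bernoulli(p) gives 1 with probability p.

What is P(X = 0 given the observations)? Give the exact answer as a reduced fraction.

P(X = 0 | obs) = 1/4

Enumerate traces; 36 have nonzero weight after conditioning:
  (W=1, Y=0, Z=2, X=1) weight 1/90
  (W=1, Y=0, Z=3, X=0) weight 1/135
  (W=1, Y=0, Z=4, X=1) weight 1/90
  (W=1, Y=1, Z=2, X=1) weight 1/30
  (W=1, Y=1, Z=3, X=0) weight 1/45
  (W=1, Y=1, Z=4, X=1) weight 1/30
  (W=1, Y=2, Z=2, X=1) weight 1/90
  (W=1, Y=2, Z=3, X=0) weight 1/135
  … 28 more
Group by X:
  weight(X=0) = 2/15
  weight(X=1) = 2/5
Total weight = 2/15 + 2/5 = 8/15
P(X=0 | obs) = 2/15 / 8/15 = 1/4
P(X=1 | obs) = 2/5 / 8/15 = 3/4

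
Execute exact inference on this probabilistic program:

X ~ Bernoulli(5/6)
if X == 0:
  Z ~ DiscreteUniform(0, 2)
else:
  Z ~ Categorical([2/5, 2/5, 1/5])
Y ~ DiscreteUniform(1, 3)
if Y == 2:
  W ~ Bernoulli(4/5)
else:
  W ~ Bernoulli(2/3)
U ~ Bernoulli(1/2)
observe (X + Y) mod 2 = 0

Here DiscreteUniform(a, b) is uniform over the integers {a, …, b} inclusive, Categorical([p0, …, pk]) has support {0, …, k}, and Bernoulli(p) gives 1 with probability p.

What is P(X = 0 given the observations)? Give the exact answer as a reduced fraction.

Enumerate traces; 36 have nonzero weight after conditioning:
  (X=0, Z=0, Y=2, W=0, U=0) weight 1/540
  (X=0, Z=0, Y=2, W=0, U=1) weight 1/540
  (X=0, Z=0, Y=2, W=1, U=0) weight 1/135
  (X=0, Z=0, Y=2, W=1, U=1) weight 1/135
  (X=0, Z=1, Y=2, W=0, U=0) weight 1/540
  (X=0, Z=1, Y=2, W=0, U=1) weight 1/540
  (X=0, Z=1, Y=2, W=1, U=0) weight 1/135
  (X=0, Z=1, Y=2, W=1, U=1) weight 1/135
  (X=1, Z=0, Y=1, W=0, U=0) weight 1/54
  … 27 more
Group by X:
  weight(X=0) = 1/18
  weight(X=1) = 5/9
Total weight = 1/18 + 5/9 = 11/18
P(X=0 | obs) = 1/18 / 11/18 = 1/11
P(X=1 | obs) = 5/9 / 11/18 = 10/11

P(X = 0 | obs) = 1/11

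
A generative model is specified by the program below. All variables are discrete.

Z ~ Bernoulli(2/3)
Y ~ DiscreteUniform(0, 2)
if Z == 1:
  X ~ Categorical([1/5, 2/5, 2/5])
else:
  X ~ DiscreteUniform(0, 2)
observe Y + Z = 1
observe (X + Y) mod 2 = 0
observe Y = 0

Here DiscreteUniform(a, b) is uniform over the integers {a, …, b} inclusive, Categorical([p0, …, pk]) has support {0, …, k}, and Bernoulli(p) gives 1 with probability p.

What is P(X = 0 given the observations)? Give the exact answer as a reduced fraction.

Enumerate traces; 2 have nonzero weight after conditioning:
  (Z=1, Y=0, X=0) weight 2/45
  (Z=1, Y=0, X=2) weight 4/45
Group by X:
  weight(X=0) = 2/45
  weight(X=2) = 4/45
Total weight = 2/45 + 4/45 = 2/15
P(X=0 | obs) = 2/45 / 2/15 = 1/3
P(X=2 | obs) = 4/45 / 2/15 = 2/3

P(X = 0 | obs) = 1/3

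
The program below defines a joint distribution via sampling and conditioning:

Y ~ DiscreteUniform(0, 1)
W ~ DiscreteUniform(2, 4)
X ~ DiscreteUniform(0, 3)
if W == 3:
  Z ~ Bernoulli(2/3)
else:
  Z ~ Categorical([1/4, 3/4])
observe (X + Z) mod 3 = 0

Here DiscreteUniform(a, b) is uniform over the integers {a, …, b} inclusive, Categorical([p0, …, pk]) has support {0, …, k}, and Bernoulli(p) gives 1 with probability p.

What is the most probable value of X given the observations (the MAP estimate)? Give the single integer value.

argmax_v P(X = v | obs) = 2

Enumerate traces; 18 have nonzero weight after conditioning:
  (Y=0, W=2, X=0, Z=0) weight 1/96
  (Y=0, W=2, X=2, Z=1) weight 1/32
  (Y=0, W=2, X=3, Z=0) weight 1/96
  (Y=0, W=3, X=0, Z=0) weight 1/72
  (Y=0, W=3, X=2, Z=1) weight 1/36
  (Y=0, W=3, X=3, Z=0) weight 1/72
  (Y=0, W=4, X=0, Z=0) weight 1/96
  (Y=0, W=4, X=2, Z=1) weight 1/32
  … 10 more
Group by X:
  weight(X=0) = 5/72
  weight(X=2) = 13/72
  weight(X=3) = 5/72
Total weight = 5/72 + 13/72 + 5/72 = 23/72
P(X=0 | obs) = 5/72 / 23/72 = 5/23
P(X=2 | obs) = 13/72 / 23/72 = 13/23
P(X=3 | obs) = 5/72 / 23/72 = 5/23
argmax = 2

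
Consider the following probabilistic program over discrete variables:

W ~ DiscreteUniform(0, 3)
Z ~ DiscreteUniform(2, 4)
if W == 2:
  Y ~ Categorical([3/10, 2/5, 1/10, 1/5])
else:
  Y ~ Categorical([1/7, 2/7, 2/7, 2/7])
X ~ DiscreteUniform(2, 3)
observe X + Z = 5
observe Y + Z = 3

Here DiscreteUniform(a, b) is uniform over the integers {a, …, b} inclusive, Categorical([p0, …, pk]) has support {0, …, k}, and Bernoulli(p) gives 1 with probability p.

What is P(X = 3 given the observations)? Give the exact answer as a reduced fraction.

P(X = 3 | obs) = 88/139

Enumerate traces; 8 have nonzero weight after conditioning:
  (W=0, Z=2, Y=1, X=3) weight 1/84
  (W=0, Z=3, Y=0, X=2) weight 1/168
  (W=1, Z=2, Y=1, X=3) weight 1/84
  (W=1, Z=3, Y=0, X=2) weight 1/168
  (W=2, Z=2, Y=1, X=3) weight 1/60
  (W=2, Z=3, Y=0, X=2) weight 1/80
  (W=3, Z=2, Y=1, X=3) weight 1/84
  (W=3, Z=3, Y=0, X=2) weight 1/168
Group by X:
  weight(X=2) = 17/560
  weight(X=3) = 11/210
Total weight = 17/560 + 11/210 = 139/1680
P(X=2 | obs) = 17/560 / 139/1680 = 51/139
P(X=3 | obs) = 11/210 / 139/1680 = 88/139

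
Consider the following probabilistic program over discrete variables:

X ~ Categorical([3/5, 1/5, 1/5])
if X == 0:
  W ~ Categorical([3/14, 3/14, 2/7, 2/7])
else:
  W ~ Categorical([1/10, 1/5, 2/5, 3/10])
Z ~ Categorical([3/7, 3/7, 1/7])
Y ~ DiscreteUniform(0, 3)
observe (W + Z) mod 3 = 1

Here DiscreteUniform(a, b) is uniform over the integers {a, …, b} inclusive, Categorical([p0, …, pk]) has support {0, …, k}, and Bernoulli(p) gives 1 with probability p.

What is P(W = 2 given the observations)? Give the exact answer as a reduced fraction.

P(W = 2 | obs) = 58/409

Enumerate traces; 48 have nonzero weight after conditioning:
  (X=0, W=0, Z=1, Y=0) weight 27/1960
  (X=0, W=0, Z=1, Y=1) weight 27/1960
  (X=0, W=0, Z=1, Y=2) weight 27/1960
  (X=0, W=0, Z=1, Y=3) weight 27/1960
  (X=0, W=1, Z=0, Y=0) weight 27/1960
  (X=0, W=1, Z=0, Y=1) weight 27/1960
  (X=0, W=1, Z=0, Y=2) weight 27/1960
  (X=0, W=1, Z=0, Y=3) weight 27/1960
  (X=0, W=2, Z=2, Y=0) weight 3/490
  (X=0, W=3, Z=1, Y=0) weight 9/490
  … 38 more
Group by W:
  weight(W=0) = 177/2450
  weight(W=1) = 219/2450
  weight(W=2) = 58/1225
  weight(W=3) = 153/1225
Total weight = 177/2450 + 219/2450 + 58/1225 + 153/1225 = 409/1225
P(W=0 | obs) = 177/2450 / 409/1225 = 177/818
P(W=1 | obs) = 219/2450 / 409/1225 = 219/818
P(W=2 | obs) = 58/1225 / 409/1225 = 58/409
P(W=3 | obs) = 153/1225 / 409/1225 = 153/409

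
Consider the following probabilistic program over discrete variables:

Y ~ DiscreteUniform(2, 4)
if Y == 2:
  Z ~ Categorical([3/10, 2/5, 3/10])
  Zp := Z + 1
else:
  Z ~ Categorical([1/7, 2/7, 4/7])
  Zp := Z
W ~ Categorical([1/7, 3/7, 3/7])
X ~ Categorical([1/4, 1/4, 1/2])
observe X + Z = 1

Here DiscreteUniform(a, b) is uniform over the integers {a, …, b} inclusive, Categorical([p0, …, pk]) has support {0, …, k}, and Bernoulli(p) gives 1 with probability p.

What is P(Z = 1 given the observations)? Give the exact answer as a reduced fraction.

P(Z = 1 | obs) = 68/109

Enumerate traces; 18 have nonzero weight after conditioning:
  (Y=2, Z=0, W=0, X=1) weight 1/280
  (Y=2, Z=0, W=1, X=1) weight 3/280
  (Y=2, Z=0, W=2, X=1) weight 3/280
  (Y=2, Z=1, W=0, X=0) weight 1/210
  (Y=2, Z=1, W=1, X=0) weight 1/70
  (Y=2, Z=1, W=2, X=0) weight 1/70
  (Y=3, Z=0, W=0, X=1) weight 1/588
  (Y=3, Z=0, W=1, X=1) weight 1/196
  … 10 more
Group by Z:
  weight(Z=0) = 41/840
  weight(Z=1) = 17/210
Total weight = 41/840 + 17/210 = 109/840
P(Z=0 | obs) = 41/840 / 109/840 = 41/109
P(Z=1 | obs) = 17/210 / 109/840 = 68/109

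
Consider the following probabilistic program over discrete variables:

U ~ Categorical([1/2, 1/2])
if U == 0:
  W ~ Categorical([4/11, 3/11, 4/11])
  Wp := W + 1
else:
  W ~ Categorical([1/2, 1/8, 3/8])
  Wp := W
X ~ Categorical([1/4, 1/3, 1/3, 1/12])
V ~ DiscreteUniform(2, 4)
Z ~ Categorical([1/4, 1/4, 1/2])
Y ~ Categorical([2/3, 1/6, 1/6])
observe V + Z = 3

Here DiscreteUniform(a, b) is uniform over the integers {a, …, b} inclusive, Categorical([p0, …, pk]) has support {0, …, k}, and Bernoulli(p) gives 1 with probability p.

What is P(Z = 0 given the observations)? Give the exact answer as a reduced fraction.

P(Z = 0 | obs) = 1/2

Enumerate traces; 144 have nonzero weight after conditioning:
  (U=0, W=0, X=0, V=2, Z=1, Y=0) weight 1/396
  (U=0, W=0, X=0, V=2, Z=1, Y=1) weight 1/1584
  (U=0, W=0, X=0, V=2, Z=1, Y=2) weight 1/1584
  (U=0, W=0, X=0, V=3, Z=0, Y=0) weight 1/396
  (U=0, W=0, X=0, V=3, Z=0, Y=1) weight 1/1584
  (U=0, W=0, X=0, V=3, Z=0, Y=2) weight 1/1584
  (U=0, W=0, X=1, V=2, Z=1, Y=0) weight 1/297
  (U=0, W=0, X=1, V=2, Z=1, Y=1) weight 1/1188
  … 136 more
Group by Z:
  weight(Z=0) = 1/12
  weight(Z=1) = 1/12
Total weight = 1/12 + 1/12 = 1/6
P(Z=0 | obs) = 1/12 / 1/6 = 1/2
P(Z=1 | obs) = 1/12 / 1/6 = 1/2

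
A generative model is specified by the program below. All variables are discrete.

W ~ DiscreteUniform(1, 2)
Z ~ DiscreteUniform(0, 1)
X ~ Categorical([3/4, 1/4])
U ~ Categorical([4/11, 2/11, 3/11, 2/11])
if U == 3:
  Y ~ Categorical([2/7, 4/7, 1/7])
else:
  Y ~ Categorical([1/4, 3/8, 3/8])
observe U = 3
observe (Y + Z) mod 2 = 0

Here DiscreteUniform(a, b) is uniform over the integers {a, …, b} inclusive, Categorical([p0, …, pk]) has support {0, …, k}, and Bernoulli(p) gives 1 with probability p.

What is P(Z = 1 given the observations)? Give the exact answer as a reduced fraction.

Enumerate traces; 12 have nonzero weight after conditioning:
  (W=1, Z=0, X=0, U=3, Y=0) weight 3/308
  (W=1, Z=0, X=0, U=3, Y=2) weight 3/616
  (W=1, Z=0, X=1, U=3, Y=0) weight 1/308
  (W=1, Z=0, X=1, U=3, Y=2) weight 1/616
  (W=1, Z=1, X=0, U=3, Y=1) weight 3/154
  (W=1, Z=1, X=1, U=3, Y=1) weight 1/154
  (W=2, Z=0, X=0, U=3, Y=0) weight 3/308
  (W=2, Z=0, X=0, U=3, Y=2) weight 3/616
  … 4 more
Group by Z:
  weight(Z=0) = 3/77
  weight(Z=1) = 4/77
Total weight = 3/77 + 4/77 = 1/11
P(Z=0 | obs) = 3/77 / 1/11 = 3/7
P(Z=1 | obs) = 4/77 / 1/11 = 4/7

P(Z = 1 | obs) = 4/7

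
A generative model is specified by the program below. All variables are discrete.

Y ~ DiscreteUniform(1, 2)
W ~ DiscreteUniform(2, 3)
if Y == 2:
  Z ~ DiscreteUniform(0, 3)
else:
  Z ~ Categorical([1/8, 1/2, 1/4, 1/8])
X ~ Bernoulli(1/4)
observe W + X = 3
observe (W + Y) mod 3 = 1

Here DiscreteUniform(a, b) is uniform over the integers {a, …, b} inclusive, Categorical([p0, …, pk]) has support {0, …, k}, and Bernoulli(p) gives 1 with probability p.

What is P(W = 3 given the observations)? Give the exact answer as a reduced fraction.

P(W = 3 | obs) = 3/4

Enumerate traces; 8 have nonzero weight after conditioning:
  (Y=1, W=3, Z=0, X=0) weight 3/128
  (Y=1, W=3, Z=1, X=0) weight 3/32
  (Y=1, W=3, Z=2, X=0) weight 3/64
  (Y=1, W=3, Z=3, X=0) weight 3/128
  (Y=2, W=2, Z=0, X=1) weight 1/64
  (Y=2, W=2, Z=1, X=1) weight 1/64
  (Y=2, W=2, Z=2, X=1) weight 1/64
  (Y=2, W=2, Z=3, X=1) weight 1/64
Group by W:
  weight(W=2) = 1/16
  weight(W=3) = 3/16
Total weight = 1/16 + 3/16 = 1/4
P(W=2 | obs) = 1/16 / 1/4 = 1/4
P(W=3 | obs) = 3/16 / 1/4 = 3/4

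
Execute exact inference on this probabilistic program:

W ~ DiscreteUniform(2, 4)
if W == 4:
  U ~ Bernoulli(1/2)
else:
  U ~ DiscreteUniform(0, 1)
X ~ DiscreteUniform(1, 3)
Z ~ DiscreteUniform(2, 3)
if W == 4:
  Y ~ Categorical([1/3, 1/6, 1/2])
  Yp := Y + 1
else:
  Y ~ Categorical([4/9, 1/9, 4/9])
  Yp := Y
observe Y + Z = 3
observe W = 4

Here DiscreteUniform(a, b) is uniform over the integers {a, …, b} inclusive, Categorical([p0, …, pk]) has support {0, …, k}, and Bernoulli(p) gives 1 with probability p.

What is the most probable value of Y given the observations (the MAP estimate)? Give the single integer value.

Enumerate traces; 12 have nonzero weight after conditioning:
  (W=4, U=0, X=1, Z=2, Y=1) weight 1/216
  (W=4, U=0, X=1, Z=3, Y=0) weight 1/108
  (W=4, U=0, X=2, Z=2, Y=1) weight 1/216
  (W=4, U=0, X=2, Z=3, Y=0) weight 1/108
  (W=4, U=0, X=3, Z=2, Y=1) weight 1/216
  (W=4, U=0, X=3, Z=3, Y=0) weight 1/108
  (W=4, U=1, X=1, Z=2, Y=1) weight 1/216
  (W=4, U=1, X=1, Z=3, Y=0) weight 1/108
  … 4 more
Group by Y:
  weight(Y=0) = 1/18
  weight(Y=1) = 1/36
Total weight = 1/18 + 1/36 = 1/12
P(Y=0 | obs) = 1/18 / 1/12 = 2/3
P(Y=1 | obs) = 1/36 / 1/12 = 1/3
argmax = 0

argmax_v P(Y = v | obs) = 0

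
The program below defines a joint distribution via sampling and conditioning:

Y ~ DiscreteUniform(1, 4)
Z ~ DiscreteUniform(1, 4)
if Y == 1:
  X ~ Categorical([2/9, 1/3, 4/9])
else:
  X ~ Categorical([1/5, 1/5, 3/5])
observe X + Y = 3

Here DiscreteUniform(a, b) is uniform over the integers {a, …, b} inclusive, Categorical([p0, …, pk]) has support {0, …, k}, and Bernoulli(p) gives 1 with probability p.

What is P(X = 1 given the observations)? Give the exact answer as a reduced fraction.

Enumerate traces; 12 have nonzero weight after conditioning:
  (Y=1, Z=1, X=2) weight 1/36
  (Y=1, Z=2, X=2) weight 1/36
  (Y=1, Z=3, X=2) weight 1/36
  (Y=1, Z=4, X=2) weight 1/36
  (Y=2, Z=1, X=1) weight 1/80
  (Y=2, Z=2, X=1) weight 1/80
  (Y=2, Z=3, X=1) weight 1/80
  (Y=2, Z=4, X=1) weight 1/80
  (Y=3, Z=1, X=0) weight 1/80
  … 3 more
Group by X:
  weight(X=0) = 1/20
  weight(X=1) = 1/20
  weight(X=2) = 1/9
Total weight = 1/20 + 1/20 + 1/9 = 19/90
P(X=0 | obs) = 1/20 / 19/90 = 9/38
P(X=1 | obs) = 1/20 / 19/90 = 9/38
P(X=2 | obs) = 1/9 / 19/90 = 10/19

P(X = 1 | obs) = 9/38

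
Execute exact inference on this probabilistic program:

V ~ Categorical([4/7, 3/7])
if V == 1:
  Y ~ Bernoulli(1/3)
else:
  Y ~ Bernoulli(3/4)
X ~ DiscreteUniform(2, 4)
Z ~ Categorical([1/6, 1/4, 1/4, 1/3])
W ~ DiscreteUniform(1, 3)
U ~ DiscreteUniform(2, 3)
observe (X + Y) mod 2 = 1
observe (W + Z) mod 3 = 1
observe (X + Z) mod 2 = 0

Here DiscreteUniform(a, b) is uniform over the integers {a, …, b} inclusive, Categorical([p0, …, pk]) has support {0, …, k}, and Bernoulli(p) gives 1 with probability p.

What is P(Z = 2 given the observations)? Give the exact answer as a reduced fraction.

P(Z = 2 | obs) = 24/61

Enumerate traces; 24 have nonzero weight after conditioning:
  (V=0, Y=0, X=3, Z=1, W=3, U=2) weight 1/504
  (V=0, Y=0, X=3, Z=1, W=3, U=3) weight 1/504
  (V=0, Y=0, X=3, Z=3, W=1, U=2) weight 1/378
  (V=0, Y=0, X=3, Z=3, W=1, U=3) weight 1/378
  (V=0, Y=1, X=2, Z=0, W=1, U=2) weight 1/252
  (V=0, Y=1, X=2, Z=0, W=1, U=3) weight 1/252
  (V=0, Y=1, X=2, Z=2, W=2, U=2) weight 1/168
  (V=0, Y=1, X=2, Z=2, W=2, U=3) weight 1/168
  … 16 more
Group by Z:
  weight(Z=0) = 4/189
  weight(Z=1) = 1/84
  weight(Z=2) = 2/63
  weight(Z=3) = 1/63
Total weight = 4/189 + 1/84 + 2/63 + 1/63 = 61/756
P(Z=0 | obs) = 4/189 / 61/756 = 16/61
P(Z=1 | obs) = 1/84 / 61/756 = 9/61
P(Z=2 | obs) = 2/63 / 61/756 = 24/61
P(Z=3 | obs) = 1/63 / 61/756 = 12/61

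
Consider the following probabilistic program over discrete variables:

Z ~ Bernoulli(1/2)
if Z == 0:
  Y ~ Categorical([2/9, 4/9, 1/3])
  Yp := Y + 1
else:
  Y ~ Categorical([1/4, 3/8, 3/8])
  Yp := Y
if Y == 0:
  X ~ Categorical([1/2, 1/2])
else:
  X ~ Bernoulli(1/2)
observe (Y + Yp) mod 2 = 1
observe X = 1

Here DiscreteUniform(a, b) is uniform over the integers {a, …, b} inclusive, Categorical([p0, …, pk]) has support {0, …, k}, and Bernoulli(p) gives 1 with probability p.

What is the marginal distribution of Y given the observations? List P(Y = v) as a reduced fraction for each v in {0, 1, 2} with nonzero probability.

P(Y=0) = 2/9, P(Y=1) = 4/9, P(Y=2) = 1/3

Enumerate traces; 3 have nonzero weight after conditioning:
  (Z=0, Y=0, X=1) weight 1/18
  (Z=0, Y=1, X=1) weight 1/9
  (Z=0, Y=2, X=1) weight 1/12
Group by Y:
  weight(Y=0) = 1/18
  weight(Y=1) = 1/9
  weight(Y=2) = 1/12
Total weight = 1/18 + 1/9 + 1/12 = 1/4
P(Y=0 | obs) = 1/18 / 1/4 = 2/9
P(Y=1 | obs) = 1/9 / 1/4 = 4/9
P(Y=2 | obs) = 1/12 / 1/4 = 1/3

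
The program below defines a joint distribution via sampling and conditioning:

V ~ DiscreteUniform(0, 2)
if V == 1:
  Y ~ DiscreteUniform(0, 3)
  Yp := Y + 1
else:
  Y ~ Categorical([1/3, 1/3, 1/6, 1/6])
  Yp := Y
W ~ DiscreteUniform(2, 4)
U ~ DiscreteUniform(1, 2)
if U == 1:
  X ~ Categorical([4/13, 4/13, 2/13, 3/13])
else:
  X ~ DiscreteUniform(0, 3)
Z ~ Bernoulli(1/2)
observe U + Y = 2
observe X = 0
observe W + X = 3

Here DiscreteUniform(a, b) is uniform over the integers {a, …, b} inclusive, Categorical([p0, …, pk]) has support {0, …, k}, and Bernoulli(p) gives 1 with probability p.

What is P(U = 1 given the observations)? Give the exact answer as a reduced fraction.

Enumerate traces; 12 have nonzero weight after conditioning:
  (V=0, Y=0, W=3, U=2, X=0, Z=0) weight 1/432
  (V=0, Y=0, W=3, U=2, X=0, Z=1) weight 1/432
  (V=0, Y=1, W=3, U=1, X=0, Z=0) weight 1/351
  (V=0, Y=1, W=3, U=1, X=0, Z=1) weight 1/351
  (V=1, Y=0, W=3, U=2, X=0, Z=0) weight 1/576
  (V=1, Y=0, W=3, U=2, X=0, Z=1) weight 1/576
  (V=1, Y=1, W=3, U=1, X=0, Z=0) weight 1/468
  (V=1, Y=1, W=3, U=1, X=0, Z=1) weight 1/468
  … 4 more
Group by U:
  weight(U=1) = 11/702
  weight(U=2) = 11/864
Total weight = 11/702 + 11/864 = 319/11232
P(U=1 | obs) = 11/702 / 319/11232 = 16/29
P(U=2 | obs) = 11/864 / 319/11232 = 13/29

P(U = 1 | obs) = 16/29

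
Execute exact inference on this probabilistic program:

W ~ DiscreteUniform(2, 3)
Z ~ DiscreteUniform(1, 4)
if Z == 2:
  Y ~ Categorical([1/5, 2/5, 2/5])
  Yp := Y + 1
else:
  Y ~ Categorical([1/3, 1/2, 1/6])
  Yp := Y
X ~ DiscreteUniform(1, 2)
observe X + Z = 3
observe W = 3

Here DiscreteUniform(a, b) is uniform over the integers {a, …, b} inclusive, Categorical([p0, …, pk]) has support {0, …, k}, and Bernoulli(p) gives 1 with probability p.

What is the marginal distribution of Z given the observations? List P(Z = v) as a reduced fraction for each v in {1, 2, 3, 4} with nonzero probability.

Enumerate traces; 6 have nonzero weight after conditioning:
  (W=3, Z=1, Y=0, X=2) weight 1/48
  (W=3, Z=1, Y=1, X=2) weight 1/32
  (W=3, Z=1, Y=2, X=2) weight 1/96
  (W=3, Z=2, Y=0, X=1) weight 1/80
  (W=3, Z=2, Y=1, X=1) weight 1/40
  (W=3, Z=2, Y=2, X=1) weight 1/40
Group by Z:
  weight(Z=1) = 1/16
  weight(Z=2) = 1/16
Total weight = 1/16 + 1/16 = 1/8
P(Z=1 | obs) = 1/16 / 1/8 = 1/2
P(Z=2 | obs) = 1/16 / 1/8 = 1/2

P(Z=1) = 1/2, P(Z=2) = 1/2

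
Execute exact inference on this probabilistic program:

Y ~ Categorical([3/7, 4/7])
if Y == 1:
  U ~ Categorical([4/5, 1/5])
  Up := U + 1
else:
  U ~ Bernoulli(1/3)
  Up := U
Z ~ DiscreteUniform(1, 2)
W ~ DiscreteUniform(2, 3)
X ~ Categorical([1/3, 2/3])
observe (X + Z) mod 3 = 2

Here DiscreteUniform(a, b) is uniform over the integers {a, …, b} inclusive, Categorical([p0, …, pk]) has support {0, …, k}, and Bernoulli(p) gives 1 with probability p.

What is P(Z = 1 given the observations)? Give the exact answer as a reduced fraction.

Enumerate traces; 16 have nonzero weight after conditioning:
  (Y=0, U=0, Z=1, W=2, X=1) weight 1/21
  (Y=0, U=0, Z=1, W=3, X=1) weight 1/21
  (Y=0, U=0, Z=2, W=2, X=0) weight 1/42
  (Y=0, U=0, Z=2, W=3, X=0) weight 1/42
  (Y=0, U=1, Z=1, W=2, X=1) weight 1/42
  (Y=0, U=1, Z=1, W=3, X=1) weight 1/42
  (Y=0, U=1, Z=2, W=2, X=0) weight 1/84
  (Y=0, U=1, Z=2, W=3, X=0) weight 1/84
  … 8 more
Group by Z:
  weight(Z=1) = 1/3
  weight(Z=2) = 1/6
Total weight = 1/3 + 1/6 = 1/2
P(Z=1 | obs) = 1/3 / 1/2 = 2/3
P(Z=2 | obs) = 1/6 / 1/2 = 1/3

P(Z = 1 | obs) = 2/3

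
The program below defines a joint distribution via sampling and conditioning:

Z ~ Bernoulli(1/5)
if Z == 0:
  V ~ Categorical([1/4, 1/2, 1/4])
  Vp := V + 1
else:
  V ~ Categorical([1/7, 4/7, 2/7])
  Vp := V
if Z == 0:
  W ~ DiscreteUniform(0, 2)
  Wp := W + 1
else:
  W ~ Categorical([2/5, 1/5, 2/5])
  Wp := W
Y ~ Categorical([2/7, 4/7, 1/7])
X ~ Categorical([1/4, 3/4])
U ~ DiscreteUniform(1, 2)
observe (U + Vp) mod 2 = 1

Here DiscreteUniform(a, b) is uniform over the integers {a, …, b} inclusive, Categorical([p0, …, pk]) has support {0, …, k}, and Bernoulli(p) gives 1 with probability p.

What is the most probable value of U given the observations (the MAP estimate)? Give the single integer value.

argmax_v P(U = v | obs) = 2

Enumerate traces; 108 have nonzero weight after conditioning:
  (Z=0, V=0, W=0, Y=0, X=0, U=2) weight 1/420
  (Z=0, V=0, W=0, Y=0, X=1, U=2) weight 1/140
  (Z=0, V=0, W=0, Y=1, X=0, U=2) weight 1/210
  (Z=0, V=0, W=0, Y=1, X=1, U=2) weight 1/70
  (Z=0, V=0, W=0, Y=2, X=0, U=2) weight 1/840
  (Z=0, V=0, W=0, Y=2, X=1, U=2) weight 1/280
  (Z=0, V=0, W=1, Y=0, X=0, U=2) weight 1/420
  (Z=0, V=0, W=1, Y=0, X=1, U=2) weight 1/140
  (Z=0, V=1, W=0, Y=0, X=0, U=1) weight 1/210
  … 99 more
Group by U:
  weight(U=1) = 17/70
  weight(U=2) = 9/35
Total weight = 17/70 + 9/35 = 1/2
P(U=1 | obs) = 17/70 / 1/2 = 17/35
P(U=2 | obs) = 9/35 / 1/2 = 18/35
argmax = 2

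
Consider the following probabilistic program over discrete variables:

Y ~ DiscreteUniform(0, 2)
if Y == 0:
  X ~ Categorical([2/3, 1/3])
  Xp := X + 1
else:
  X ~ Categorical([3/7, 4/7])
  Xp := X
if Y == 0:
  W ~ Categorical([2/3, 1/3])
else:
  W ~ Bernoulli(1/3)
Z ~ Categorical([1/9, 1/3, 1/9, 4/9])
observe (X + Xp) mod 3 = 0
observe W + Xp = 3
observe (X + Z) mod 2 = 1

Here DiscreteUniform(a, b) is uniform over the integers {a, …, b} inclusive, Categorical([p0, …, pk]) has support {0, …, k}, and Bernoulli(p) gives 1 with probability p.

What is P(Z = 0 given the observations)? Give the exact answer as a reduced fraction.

P(Z = 0 | obs) = 1/2

Enumerate traces; 2 have nonzero weight after conditioning:
  (Y=0, X=1, W=1, Z=0) weight 1/243
  (Y=0, X=1, W=1, Z=2) weight 1/243
Group by Z:
  weight(Z=0) = 1/243
  weight(Z=2) = 1/243
Total weight = 1/243 + 1/243 = 2/243
P(Z=0 | obs) = 1/243 / 2/243 = 1/2
P(Z=2 | obs) = 1/243 / 2/243 = 1/2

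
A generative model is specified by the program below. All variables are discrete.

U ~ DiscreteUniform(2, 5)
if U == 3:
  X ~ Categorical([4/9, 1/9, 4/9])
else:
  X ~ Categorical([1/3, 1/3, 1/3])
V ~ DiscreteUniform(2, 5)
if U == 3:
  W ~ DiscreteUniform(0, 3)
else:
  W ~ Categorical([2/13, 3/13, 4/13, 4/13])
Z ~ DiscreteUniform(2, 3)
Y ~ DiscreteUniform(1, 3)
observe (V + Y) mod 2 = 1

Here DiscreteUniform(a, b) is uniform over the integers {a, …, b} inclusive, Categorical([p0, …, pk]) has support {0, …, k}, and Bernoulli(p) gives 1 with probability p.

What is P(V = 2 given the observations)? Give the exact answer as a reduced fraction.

P(V = 2 | obs) = 1/3

Enumerate traces; 576 have nonzero weight after conditioning:
  (U=2, X=0, V=2, W=0, Z=2, Y=1) weight 1/1872
  (U=2, X=0, V=2, W=0, Z=2, Y=3) weight 1/1872
  (U=2, X=0, V=2, W=0, Z=3, Y=1) weight 1/1872
  (U=2, X=0, V=2, W=0, Z=3, Y=3) weight 1/1872
  (U=2, X=0, V=2, W=1, Z=2, Y=1) weight 1/1248
  (U=2, X=0, V=2, W=1, Z=2, Y=3) weight 1/1248
  (U=2, X=0, V=2, W=1, Z=3, Y=1) weight 1/1248
  (U=2, X=0, V=2, W=1, Z=3, Y=3) weight 1/1248
  (U=2, X=0, V=3, W=0, Z=2, Y=2) weight 1/1872
  (U=2, X=0, V=4, W=0, Z=2, Y=1) weight 1/1872
  … 566 more
Group by V:
  weight(V=2) = 1/6
  weight(V=3) = 1/12
  weight(V=4) = 1/6
  weight(V=5) = 1/12
Total weight = 1/6 + 1/12 + 1/6 + 1/12 = 1/2
P(V=2 | obs) = 1/6 / 1/2 = 1/3
P(V=3 | obs) = 1/12 / 1/2 = 1/6
P(V=4 | obs) = 1/6 / 1/2 = 1/3
P(V=5 | obs) = 1/12 / 1/2 = 1/6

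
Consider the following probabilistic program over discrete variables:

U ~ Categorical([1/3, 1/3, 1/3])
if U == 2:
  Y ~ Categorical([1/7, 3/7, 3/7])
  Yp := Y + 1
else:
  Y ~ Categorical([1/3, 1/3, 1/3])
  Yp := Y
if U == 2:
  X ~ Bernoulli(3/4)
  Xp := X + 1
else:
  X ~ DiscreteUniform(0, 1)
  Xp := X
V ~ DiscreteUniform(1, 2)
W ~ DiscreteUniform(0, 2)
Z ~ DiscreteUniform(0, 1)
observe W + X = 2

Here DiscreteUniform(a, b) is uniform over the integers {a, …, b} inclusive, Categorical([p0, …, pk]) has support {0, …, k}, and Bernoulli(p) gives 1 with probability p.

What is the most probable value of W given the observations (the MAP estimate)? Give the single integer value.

Enumerate traces; 72 have nonzero weight after conditioning:
  (U=0, Y=0, X=0, V=1, W=2, Z=0) weight 1/216
  (U=0, Y=0, X=0, V=1, W=2, Z=1) weight 1/216
  (U=0, Y=0, X=0, V=2, W=2, Z=0) weight 1/216
  (U=0, Y=0, X=0, V=2, W=2, Z=1) weight 1/216
  (U=0, Y=0, X=1, V=1, W=1, Z=0) weight 1/216
  (U=0, Y=0, X=1, V=1, W=1, Z=1) weight 1/216
  (U=0, Y=0, X=1, V=2, W=1, Z=0) weight 1/216
  (U=0, Y=0, X=1, V=2, W=1, Z=1) weight 1/216
  … 64 more
Group by W:
  weight(W=1) = 7/36
  weight(W=2) = 5/36
Total weight = 7/36 + 5/36 = 1/3
P(W=1 | obs) = 7/36 / 1/3 = 7/12
P(W=2 | obs) = 5/36 / 1/3 = 5/12
argmax = 1

argmax_v P(W = v | obs) = 1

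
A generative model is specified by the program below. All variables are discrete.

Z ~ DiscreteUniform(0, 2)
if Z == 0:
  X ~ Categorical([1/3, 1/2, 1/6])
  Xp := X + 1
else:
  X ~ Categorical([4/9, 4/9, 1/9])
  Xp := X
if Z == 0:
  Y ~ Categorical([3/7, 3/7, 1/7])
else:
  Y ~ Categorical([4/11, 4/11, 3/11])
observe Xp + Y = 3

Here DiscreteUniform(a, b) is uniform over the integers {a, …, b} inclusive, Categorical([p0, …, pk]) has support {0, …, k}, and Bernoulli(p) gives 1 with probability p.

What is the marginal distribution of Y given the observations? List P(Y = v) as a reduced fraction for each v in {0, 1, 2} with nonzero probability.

Enumerate traces; 7 have nonzero weight after conditioning:
  (Z=0, X=0, Y=2) weight 1/63
  (Z=0, X=1, Y=1) weight 1/14
  (Z=0, X=2, Y=0) weight 1/42
  (Z=1, X=1, Y=2) weight 4/99
  (Z=1, X=2, Y=1) weight 4/297
  (Z=2, X=1, Y=2) weight 4/99
  (Z=2, X=2, Y=1) weight 4/297
Group by Y:
  weight(Y=0) = 1/42
  weight(Y=1) = 409/4158
  weight(Y=2) = 67/693
Total weight = 1/42 + 409/4158 + 67/693 = 65/297
P(Y=0 | obs) = 1/42 / 65/297 = 99/910
P(Y=1 | obs) = 409/4158 / 65/297 = 409/910
P(Y=2 | obs) = 67/693 / 65/297 = 201/455

P(Y=0) = 99/910, P(Y=1) = 409/910, P(Y=2) = 201/455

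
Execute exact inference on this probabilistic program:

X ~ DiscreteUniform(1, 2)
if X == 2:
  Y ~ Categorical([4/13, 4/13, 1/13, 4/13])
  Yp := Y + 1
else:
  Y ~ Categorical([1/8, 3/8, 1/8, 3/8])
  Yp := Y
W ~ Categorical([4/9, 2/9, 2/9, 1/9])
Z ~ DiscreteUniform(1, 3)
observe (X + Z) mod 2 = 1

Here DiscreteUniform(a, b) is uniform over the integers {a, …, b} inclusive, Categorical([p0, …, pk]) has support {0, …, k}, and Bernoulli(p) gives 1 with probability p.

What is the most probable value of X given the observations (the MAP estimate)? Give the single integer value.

Enumerate traces; 48 have nonzero weight after conditioning:
  (X=1, Y=0, W=0, Z=2) weight 1/108
  (X=1, Y=0, W=1, Z=2) weight 1/216
  (X=1, Y=0, W=2, Z=2) weight 1/216
  (X=1, Y=0, W=3, Z=2) weight 1/432
  (X=1, Y=1, W=0, Z=2) weight 1/36
  (X=1, Y=1, W=1, Z=2) weight 1/72
  (X=1, Y=1, W=2, Z=2) weight 1/72
  (X=1, Y=1, W=3, Z=2) weight 1/144
  (X=2, Y=0, W=0, Z=1) weight 8/351
  … 39 more
Group by X:
  weight(X=1) = 1/6
  weight(X=2) = 1/3
Total weight = 1/6 + 1/3 = 1/2
P(X=1 | obs) = 1/6 / 1/2 = 1/3
P(X=2 | obs) = 1/3 / 1/2 = 2/3
argmax = 2

argmax_v P(X = v | obs) = 2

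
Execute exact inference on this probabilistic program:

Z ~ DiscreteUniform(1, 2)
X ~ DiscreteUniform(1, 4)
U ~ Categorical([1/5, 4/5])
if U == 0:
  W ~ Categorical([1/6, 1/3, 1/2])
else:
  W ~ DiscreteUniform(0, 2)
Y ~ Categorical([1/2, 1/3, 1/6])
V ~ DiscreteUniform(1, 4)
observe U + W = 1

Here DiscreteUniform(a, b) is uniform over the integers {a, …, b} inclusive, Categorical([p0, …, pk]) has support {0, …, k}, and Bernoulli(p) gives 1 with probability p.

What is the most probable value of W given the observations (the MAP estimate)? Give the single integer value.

Enumerate traces; 192 have nonzero weight after conditioning:
  (Z=1, X=1, U=0, W=1, Y=0, V=1) weight 1/960
  (Z=1, X=1, U=0, W=1, Y=0, V=2) weight 1/960
  (Z=1, X=1, U=0, W=1, Y=0, V=3) weight 1/960
  (Z=1, X=1, U=0, W=1, Y=0, V=4) weight 1/960
  (Z=1, X=1, U=0, W=1, Y=1, V=1) weight 1/1440
  (Z=1, X=1, U=0, W=1, Y=1, V=2) weight 1/1440
  (Z=1, X=1, U=0, W=1, Y=1, V=3) weight 1/1440
  (Z=1, X=1, U=0, W=1, Y=1, V=4) weight 1/1440
  (Z=1, X=1, U=1, W=0, Y=0, V=1) weight 1/240
  … 183 more
Group by W:
  weight(W=0) = 4/15
  weight(W=1) = 1/15
Total weight = 4/15 + 1/15 = 1/3
P(W=0 | obs) = 4/15 / 1/3 = 4/5
P(W=1 | obs) = 1/15 / 1/3 = 1/5
argmax = 0

argmax_v P(W = v | obs) = 0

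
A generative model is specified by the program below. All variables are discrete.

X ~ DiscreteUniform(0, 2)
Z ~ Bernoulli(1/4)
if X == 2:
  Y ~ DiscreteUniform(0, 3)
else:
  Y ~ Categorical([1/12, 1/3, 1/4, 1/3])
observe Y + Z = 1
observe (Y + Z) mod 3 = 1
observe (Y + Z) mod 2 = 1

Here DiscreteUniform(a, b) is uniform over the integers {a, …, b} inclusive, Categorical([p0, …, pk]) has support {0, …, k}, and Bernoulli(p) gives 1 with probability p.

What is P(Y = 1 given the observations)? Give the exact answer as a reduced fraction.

Enumerate traces; 6 have nonzero weight after conditioning:
  (X=0, Z=0, Y=1) weight 1/12
  (X=0, Z=1, Y=0) weight 1/144
  (X=1, Z=0, Y=1) weight 1/12
  (X=1, Z=1, Y=0) weight 1/144
  (X=2, Z=0, Y=1) weight 1/16
  (X=2, Z=1, Y=0) weight 1/48
Group by Y:
  weight(Y=0) = 5/144
  weight(Y=1) = 11/48
Total weight = 5/144 + 11/48 = 19/72
P(Y=0 | obs) = 5/144 / 19/72 = 5/38
P(Y=1 | obs) = 11/48 / 19/72 = 33/38

P(Y = 1 | obs) = 33/38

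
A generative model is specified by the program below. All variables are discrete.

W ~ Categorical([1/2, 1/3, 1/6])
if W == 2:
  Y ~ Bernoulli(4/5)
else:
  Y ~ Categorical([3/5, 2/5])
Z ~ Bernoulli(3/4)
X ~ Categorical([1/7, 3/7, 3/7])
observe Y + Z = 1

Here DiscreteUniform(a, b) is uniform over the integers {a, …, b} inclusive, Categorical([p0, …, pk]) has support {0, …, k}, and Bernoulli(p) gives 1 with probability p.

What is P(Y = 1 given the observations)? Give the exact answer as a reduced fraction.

Enumerate traces; 18 have nonzero weight after conditioning:
  (W=0, Y=0, Z=1, X=0) weight 9/280
  (W=0, Y=0, Z=1, X=1) weight 27/280
  (W=0, Y=0, Z=1, X=2) weight 27/280
  (W=0, Y=1, Z=0, X=0) weight 1/140
  (W=0, Y=1, Z=0, X=1) weight 3/140
  (W=0, Y=1, Z=0, X=2) weight 3/140
  (W=1, Y=0, Z=1, X=0) weight 3/140
  (W=1, Y=0, Z=1, X=1) weight 9/140
  … 10 more
Group by Y:
  weight(Y=0) = 2/5
  weight(Y=1) = 7/60
Total weight = 2/5 + 7/60 = 31/60
P(Y=0 | obs) = 2/5 / 31/60 = 24/31
P(Y=1 | obs) = 7/60 / 31/60 = 7/31

P(Y = 1 | obs) = 7/31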